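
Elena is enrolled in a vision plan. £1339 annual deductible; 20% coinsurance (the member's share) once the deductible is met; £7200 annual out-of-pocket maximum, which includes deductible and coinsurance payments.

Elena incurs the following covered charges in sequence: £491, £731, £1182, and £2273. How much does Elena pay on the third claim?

£330

Claim 1 — £491: fully absorbed by the deductible. Cost to member: £491. OOP to date £491.
Claim 2 — £731: fully absorbed by the deductible. Cost to member: £731. OOP to date £1222.
Claim 3 — £1182: £117 to deductible, leaving £1065; member's 20% is £213. Cost to member: £330. OOP to date £1552.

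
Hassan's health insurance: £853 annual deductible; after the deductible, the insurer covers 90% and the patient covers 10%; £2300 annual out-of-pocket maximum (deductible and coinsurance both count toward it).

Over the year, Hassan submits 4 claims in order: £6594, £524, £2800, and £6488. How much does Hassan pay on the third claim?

£280

Claim 1 — £6594: £853 to deductible, leaving £5741; patient's 10% is £574.10. Cost to patient: £1427.10. OOP to date £1427.10.
Claim 2 — £524: 10% coinsurance on £524 = £52.40. Patient pays £52.40; OOP now £1479.50.
Claim 3 — £2800: deductible met; 10% of £2800 = £280. Cost to patient: £280. OOP to date £1759.50.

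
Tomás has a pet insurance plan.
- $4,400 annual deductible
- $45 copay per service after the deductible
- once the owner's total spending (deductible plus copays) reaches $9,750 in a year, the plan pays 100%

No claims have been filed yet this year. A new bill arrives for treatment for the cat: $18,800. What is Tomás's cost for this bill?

$4,445

The full $4,400 deductible is still open; $4,400 of this bill applies to it.
After the $4,400 deductible portion, $18,800 − $4,400 = $14,400 is subject to the copay.
Copay on this service: $45.
So the owner owes $4,400 + $45 = $4,445 before any cap.
Total out-of-pocket so far would be $0 + $4,445 = $4,445, below the $9,750 cap — no reduction.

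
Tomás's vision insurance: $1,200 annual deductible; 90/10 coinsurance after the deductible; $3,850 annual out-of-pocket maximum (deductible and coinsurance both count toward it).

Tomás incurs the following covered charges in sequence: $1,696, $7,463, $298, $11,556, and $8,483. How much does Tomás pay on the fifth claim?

Claim 1 — $1,696: $1,200 finishes the deductible; $496 goes to coinsurance; coinsurance $496 × 10% = $49.60. Member pays $1,249.60; OOP now $1,249.60.
Claim 2 — $7,463: 10% coinsurance on $7,463 = $746.30. Cost to member: $746.30. OOP to date $1,995.90.
Claim 3 — $298: deductible already satisfied, so member's share is 10% × $298 = $29.80. Cost to member: $29.80. OOP to date $2,025.70.
Claim 4 — $11,556: 10% coinsurance on $11,556 = $1,155.60. Member owes $1,155.60 (running OOP $3,181.30).
Claim 5 — $8,483: deductible already satisfied, so member's share is 10% × $8,483 = $848.30. OOP would hit $4,029.60 > $3,850, so the cap limits the member to $3,850 − $3,181.30 = $668.70.

$668.70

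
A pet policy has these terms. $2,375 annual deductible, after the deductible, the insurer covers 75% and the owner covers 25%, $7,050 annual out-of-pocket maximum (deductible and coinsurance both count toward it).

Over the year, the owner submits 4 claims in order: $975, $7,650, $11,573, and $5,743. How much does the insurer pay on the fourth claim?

Claim 1 ($975): entire amount goes to the deductible. Cost to owner: $975. OOP to date $975. Insurer: $975 − $975 = $0.
Claim 2 ($7,650): deductible takes $1,400, $6,250 remains; 25% of $6,250 = $1,562.50. Cost to owner: $2,962.50. OOP to date $3,937.50. Plan pays $7,650 − $2,962.50 = $4,687.50.
Claim 3 ($11,573): deductible met; 25% of $11,573 = $2,893.25. Owner owes $2,893.25 (running OOP $6,830.75). Plan pays $11,573 − $2,893.25 = $8,679.75.
Claim 4 ($5,743): deductible already satisfied, so owner's share is 25% × $5,743 = $1,435.75. Adding that to $6,830.75 gives $8,266.50, past the $7,050 cap; owner pays only $7,050 − $6,830.75 = $219.25. Insurer: $5,743 − $219.25 = $5,523.75.

$5,523.75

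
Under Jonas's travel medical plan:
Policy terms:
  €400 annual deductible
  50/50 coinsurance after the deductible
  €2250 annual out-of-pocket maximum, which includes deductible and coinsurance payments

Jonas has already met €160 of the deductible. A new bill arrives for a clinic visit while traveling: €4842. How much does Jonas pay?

Remaining deductible: €400 − €160 = €240.
After the €240 deductible portion, €4842 − €240 = €4602 is subject to coinsurance.
Coinsurance: €4602 × 50% = €2301.
That puts the traveler's cost at €240 + €2301 = €2541 before any cap.
Adding €2541 to the €160 already spent would give €2701, which exceeds the €2250 cap; the traveler pays just €2250 − €160 = €2090.

€2090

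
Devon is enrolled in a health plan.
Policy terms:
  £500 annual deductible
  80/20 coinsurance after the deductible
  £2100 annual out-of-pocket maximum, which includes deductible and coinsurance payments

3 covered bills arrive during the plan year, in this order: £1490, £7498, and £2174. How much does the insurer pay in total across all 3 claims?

Claim 1 — £1490: £500 finishes the deductible; £990 goes to coinsurance; patient's 20% is £198. Patient owes £698 (running OOP £698). Plan pays £1490 − £698 = £792.
Claim 2 — £7498: 20% coinsurance on £7498 = £1499.60. Adding that to £698 gives £2197.60, past the £2100 cap; patient pays only £2100 − £698 = £1402. Insurer: £7498 − £1402 = £6096.
Claim 3 — £2174: 20% coinsurance on £2174 = £434.80. Adding that to £2100 gives £2534.80, past the £2100 cap; patient pays only £2100 − £2100 = £0. Insurer: £2174 − £0 = £2174.
Insurer total = bills − patient's total = £11162 − £2100 = £9062.

£9062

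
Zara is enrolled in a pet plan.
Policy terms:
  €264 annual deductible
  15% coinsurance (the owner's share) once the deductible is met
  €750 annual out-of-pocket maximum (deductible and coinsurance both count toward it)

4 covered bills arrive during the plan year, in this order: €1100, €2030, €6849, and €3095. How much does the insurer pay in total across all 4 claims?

€12324

#1 (€1100): deductible takes €264, €836 remains; coinsurance €836 × 15% = €125.40. Cost to owner: €389.40. OOP to date €389.40. Insurer: €1100 − €389.40 = €710.60.
#2 (€2030): deductible already satisfied, so owner's share is 15% × €2030 = €304.50. Owner pays €304.50; OOP now €693.90. Insurer: €2030 − €304.50 = €1725.50.
#3 (€6849): 15% coinsurance on €6849 = €1027.35. Adding that to €693.90 gives €1721.25, past the €750 cap; owner pays only €750 − €693.90 = €56.10. Insurer: €6849 − €56.10 = €6792.90.
#4 (€3095): deductible already satisfied, so owner's share is 15% × €3095 = €464.25. That would push OOP to €1214.25, over the €750 cap, so owner pays €750 − €750 = €0. Plan pays €3095 − €0 = €3095.
Insurer total = bills − owner's total = €13074 − €750 = €12324.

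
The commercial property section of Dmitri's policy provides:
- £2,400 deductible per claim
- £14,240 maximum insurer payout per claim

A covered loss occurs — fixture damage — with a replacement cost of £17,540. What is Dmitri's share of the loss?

After the deductible, £17,540 − £2,400 = £15,140 remains.
£15,140 exceeds the £14,240 limit, so the insurer pays the limit: £14,240.
Out of pocket: £17,540 − £14,240 = £3,300.

£3,300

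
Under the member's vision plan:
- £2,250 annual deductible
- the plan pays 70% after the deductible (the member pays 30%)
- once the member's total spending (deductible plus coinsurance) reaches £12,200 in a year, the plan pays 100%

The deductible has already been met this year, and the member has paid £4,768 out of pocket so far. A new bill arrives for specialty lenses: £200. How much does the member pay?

£60

The deductible is already satisfied, so the full bill goes to coinsurance.
30% of £200 = £60 falls to the member.
Total out-of-pocket so far would be £4,768 + £60 = £4,828, below the £12,200 cap — no reduction.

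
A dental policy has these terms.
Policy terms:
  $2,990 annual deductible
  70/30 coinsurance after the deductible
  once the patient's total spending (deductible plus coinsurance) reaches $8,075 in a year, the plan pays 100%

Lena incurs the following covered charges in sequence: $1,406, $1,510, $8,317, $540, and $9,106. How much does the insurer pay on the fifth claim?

Claim 1 ($1,406): entire amount goes to the deductible. Cost to patient: $1,406. OOP to date $1,406. Plan pays $1,406 − $1,406 = $0.
Claim 2 ($1,510): entire amount goes to the deductible. Cost to patient: $1,510. OOP to date $2,916. Plan pays $1,510 − $1,510 = $0.
Claim 3 ($8,317): $74 finishes the deductible; $8,243 goes to coinsurance; coinsurance $8,243 × 30% = $2,472.90. Cost to patient: $2,546.90. OOP to date $5,462.90. Plan pays $8,317 − $2,546.90 = $5,770.10.
Claim 4 ($540): deductible already satisfied, so patient's share is 30% × $540 = $162. Patient owes $162 (running OOP $5,624.90). Insurer: $540 − $162 = $378.
Claim 5 ($9,106): deductible met; 30% of $9,106 = $2,731.80. That would push OOP to $8,356.70, over the $8,075 cap, so patient pays $8,075 − $5,624.90 = $2,450.10. Plan pays $9,106 − $2,450.10 = $6,655.90.

$6,655.90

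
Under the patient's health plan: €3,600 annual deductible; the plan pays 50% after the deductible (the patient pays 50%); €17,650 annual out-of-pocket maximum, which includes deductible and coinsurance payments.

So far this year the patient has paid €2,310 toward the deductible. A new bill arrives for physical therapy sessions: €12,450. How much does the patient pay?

€2,310 of the €3,600 deductible is already met, leaving €1,290.
After the €1,290 deductible portion, €12,450 − €1,290 = €11,160 is subject to coinsurance.
50% of €11,160 = €5,580 falls to the patient.
So the patient owes €1,290 + €5,580 = €6,870 before any cap.
Total out-of-pocket so far would be €2,310 + €6,870 = €9,180, below the €17,650 cap — no reduction.

€6,870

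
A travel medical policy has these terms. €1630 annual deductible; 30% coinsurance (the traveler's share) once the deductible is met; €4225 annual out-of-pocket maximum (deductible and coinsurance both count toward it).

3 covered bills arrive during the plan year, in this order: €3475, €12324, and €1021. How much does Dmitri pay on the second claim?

#1 (€3475): €1630 to deductible, leaving €1845; coinsurance €1845 × 30% = €553.50. Cost to traveler: €2183.50. OOP to date €2183.50.
#2 (€12324): 30% coinsurance on €12324 = €3697.20. Adding that to €2183.50 gives €5880.70, past the €4225 cap; traveler pays only €4225 − €2183.50 = €2041.50.

€2041.50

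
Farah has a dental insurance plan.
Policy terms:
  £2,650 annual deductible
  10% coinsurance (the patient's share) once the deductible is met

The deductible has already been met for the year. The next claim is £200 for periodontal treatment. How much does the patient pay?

With the deductible met, the entire £200 is subject to coinsurance.
Coinsurance: £200 × 10% = £20.

£20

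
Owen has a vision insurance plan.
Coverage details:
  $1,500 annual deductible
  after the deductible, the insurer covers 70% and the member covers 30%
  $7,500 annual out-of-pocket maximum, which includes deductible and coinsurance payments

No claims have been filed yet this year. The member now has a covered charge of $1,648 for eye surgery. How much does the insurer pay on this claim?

$103.60

The full $1,500 deductible is still open; $1,500 of this bill applies to it.
The remaining $148 (= $1,648 − $1,500) moves to coinsurance.
30% of $148 = $44.40 falls to the member.
Member responsibility before any cap: $1,500 + $44.40 = $1,544.40.
Year-to-date out-of-pocket becomes $0 + $1,544.40 = $1,544.40, still under the $7,500 maximum, so no cap applies.
The plan picks up $1,648 − $1,544.40 = $103.60.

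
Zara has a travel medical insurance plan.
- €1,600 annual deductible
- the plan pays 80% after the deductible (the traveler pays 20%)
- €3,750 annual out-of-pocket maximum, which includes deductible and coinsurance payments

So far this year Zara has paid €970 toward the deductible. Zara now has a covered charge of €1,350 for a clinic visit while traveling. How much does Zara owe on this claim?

€774

€970 of the €1,600 deductible is already met, leaving €630.
The remaining €720 (= €1,350 − €630) moves to coinsurance.
Coinsurance: €720 × 20% = €144.
That puts the traveler's cost at €630 + €144 = €774 before any cap.
Cumulative spending €970 + €774 = €1,744 stays under the €3,750 maximum.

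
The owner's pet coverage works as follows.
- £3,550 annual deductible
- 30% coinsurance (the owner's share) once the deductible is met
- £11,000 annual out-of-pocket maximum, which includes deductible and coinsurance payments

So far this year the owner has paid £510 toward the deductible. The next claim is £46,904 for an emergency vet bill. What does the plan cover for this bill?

Deductible still to meet: £3,550 − £510 = £3,040.
The remaining £43,864 (= £46,904 − £3,040) moves to coinsurance.
Owner's 30% share of £43,864 is £13,159.20.
That puts the owner's cost at £3,040 + £13,159.20 = £16,199.20 before any cap.
That would bring total out-of-pocket to £16,709.20, past the £11,000 cap. The owner is capped at £11,000 − £510 = £10,490 on this claim.
The plan picks up £46,904 − £10,490 = £36,414.

£36,414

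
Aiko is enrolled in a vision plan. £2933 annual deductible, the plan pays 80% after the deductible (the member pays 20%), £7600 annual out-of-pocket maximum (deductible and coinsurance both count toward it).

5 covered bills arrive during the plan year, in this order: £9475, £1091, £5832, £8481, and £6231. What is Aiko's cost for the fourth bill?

£1696.20

#1 (£9475): deductible takes £2933, £6542 remains; member's 20% is £1308.40. Member owes £4241.40 (running OOP £4241.40).
#2 (£1091): deductible already satisfied, so member's share is 20% × £1091 = £218.20. Cost to member: £218.20. OOP to date £4459.60.
#3 (£5832): deductible already satisfied, so member's share is 20% × £5832 = £1166.40. Member owes £1166.40 (running OOP £5626).
#4 (£8481): 20% coinsurance on £8481 = £1696.20. Cost to member: £1696.20. OOP to date £7322.20.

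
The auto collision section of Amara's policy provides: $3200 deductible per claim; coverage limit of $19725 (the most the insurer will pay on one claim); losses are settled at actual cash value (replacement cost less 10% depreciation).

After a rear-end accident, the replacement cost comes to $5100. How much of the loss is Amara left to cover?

Depreciate 10%: the covered value is $5100 × 0.9 = $4590.
Less the $3200 deductible: $4590 − $3200 = $1390.
$1390 is within the $19725 limit, so the insurer pays $1390.
Out of pocket: $5100 − $1390 = $3710.

$3710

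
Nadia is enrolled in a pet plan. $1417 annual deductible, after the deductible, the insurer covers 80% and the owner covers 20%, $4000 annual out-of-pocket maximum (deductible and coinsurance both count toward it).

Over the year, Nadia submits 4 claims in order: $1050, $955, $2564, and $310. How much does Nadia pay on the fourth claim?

$62

Bill 1, $1050: entire amount goes to the deductible. Owner pays $1050; OOP now $1050.
Bill 2, $955: $367 finishes the deductible; $588 goes to coinsurance; 20% of $588 = $117.60. Cost to owner: $484.60. OOP to date $1534.60.
Bill 3, $2564: 20% coinsurance on $2564 = $512.80. Owner owes $512.80 (running OOP $2047.40).
Bill 4, $310: 20% coinsurance on $310 = $62. Cost to owner: $62. OOP to date $2109.40.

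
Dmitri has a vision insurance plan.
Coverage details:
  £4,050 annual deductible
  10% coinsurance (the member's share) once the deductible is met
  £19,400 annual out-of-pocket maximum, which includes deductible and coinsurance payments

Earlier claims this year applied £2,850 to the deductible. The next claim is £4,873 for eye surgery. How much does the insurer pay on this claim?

£2,850 of the £4,050 deductible is already met, leaving £1,200.
After the £1,200 deductible portion, £4,873 − £1,200 = £3,673 is subject to coinsurance.
10% of £3,673 = £367.30 falls to the member.
So the member owes £1,200 + £367.30 = £1,567.30 before any cap.
Cumulative spending £2,850 + £1,567.30 = £4,417.30 stays under the £19,400 maximum.
The insurer covers the remainder: £4,873 − £1,567.30 = £3,305.70.

£3,305.70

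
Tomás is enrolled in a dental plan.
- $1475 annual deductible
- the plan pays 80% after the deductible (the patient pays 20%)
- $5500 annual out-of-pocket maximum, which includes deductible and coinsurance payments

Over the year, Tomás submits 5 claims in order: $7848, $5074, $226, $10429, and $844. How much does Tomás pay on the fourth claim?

Claim 1 — $7848: $1475 finishes the deductible; $6373 goes to coinsurance; 20% of $6373 = $1274.60. Patient owes $2749.60 (running OOP $2749.60).
Claim 2 — $5074: 20% coinsurance on $5074 = $1014.80. Cost to patient: $1014.80. OOP to date $3764.40.
Claim 3 — $226: 20% coinsurance on $226 = $45.20. Patient owes $45.20 (running OOP $3809.60).
Claim 4 — $10429: deductible met; 20% of $10429 = $2085.80. OOP would hit $5895.40 > $5500, so the cap limits the patient to $5500 − $3809.60 = $1690.40.

$1690.40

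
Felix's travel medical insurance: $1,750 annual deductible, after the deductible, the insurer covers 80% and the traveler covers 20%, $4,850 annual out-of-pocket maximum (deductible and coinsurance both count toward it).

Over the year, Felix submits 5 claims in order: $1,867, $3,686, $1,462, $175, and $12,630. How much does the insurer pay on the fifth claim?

Bill 1, $1,867: $1,750 finishes the deductible; $117 goes to coinsurance; 20% of $117 = $23.40. Traveler owes $1,773.40 (running OOP $1,773.40). Plan pays $1,867 − $1,773.40 = $93.60.
Bill 2, $3,686: deductible met; 20% of $3,686 = $737.20. Traveler pays $737.20; OOP now $2,510.60. Insurer: $3,686 − $737.20 = $2,948.80.
Bill 3, $1,462: deductible already satisfied, so traveler's share is 20% × $1,462 = $292.40. Traveler owes $292.40 (running OOP $2,803). Insurer: $1,462 − $292.40 = $1,169.60.
Bill 4, $175: deductible already satisfied, so traveler's share is 20% × $175 = $35. Traveler pays $35; OOP now $2,838. Plan pays $175 − $35 = $140.
Bill 5, $12,630: 20% coinsurance on $12,630 = $2,526. Adding that to $2,838 gives $5,364, past the $4,850 cap; traveler pays only $4,850 − $2,838 = $2,012. Plan pays $12,630 − $2,012 = $10,618.

$10,618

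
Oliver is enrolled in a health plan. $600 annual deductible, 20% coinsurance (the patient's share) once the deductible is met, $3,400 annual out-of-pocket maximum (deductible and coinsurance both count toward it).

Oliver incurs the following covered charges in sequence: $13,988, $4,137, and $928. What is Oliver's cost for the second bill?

$122.40

#1 ($13,988): $600 finishes the deductible; $13,388 goes to coinsurance; patient's 20% is $2,677.60. Patient pays $3,277.60; OOP now $3,277.60.
#2 ($4,137): deductible met; 20% of $4,137 = $827.40. Adding that to $3,277.60 gives $4,105, past the $3,400 cap; patient pays only $3,400 − $3,277.60 = $122.40.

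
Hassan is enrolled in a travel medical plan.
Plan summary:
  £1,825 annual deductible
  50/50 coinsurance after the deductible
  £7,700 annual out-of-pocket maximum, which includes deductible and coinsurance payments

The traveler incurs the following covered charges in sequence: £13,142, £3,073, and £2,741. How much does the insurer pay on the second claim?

Claim 1 — £13,142: deductible takes £1,825, £11,317 remains; 50% of £11,317 = £5,658.50. Cost to traveler: £7,483.50. OOP to date £7,483.50. Insurer: £13,142 − £7,483.50 = £5,658.50.
Claim 2 — £3,073: 50% coinsurance on £3,073 = £1,536.50. That would push OOP to £9,020, over the £7,700 cap, so traveler pays £7,700 − £7,483.50 = £216.50. Plan pays £3,073 − £216.50 = £2,856.50.

£2,856.50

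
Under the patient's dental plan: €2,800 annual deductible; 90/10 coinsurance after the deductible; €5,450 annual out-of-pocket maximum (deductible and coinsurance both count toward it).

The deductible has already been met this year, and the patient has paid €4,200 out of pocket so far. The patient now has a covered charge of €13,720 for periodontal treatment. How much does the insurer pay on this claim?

€12,470

With the deductible met, the entire €13,720 is subject to coinsurance.
10% of €13,720 = €1,372 falls to the patient.
That would bring total out-of-pocket to €5,572, past the €5,450 cap. The patient is capped at €5,450 − €4,200 = €1,250 on this claim.
The insurer covers the remainder: €13,720 − €1,250 = €12,470.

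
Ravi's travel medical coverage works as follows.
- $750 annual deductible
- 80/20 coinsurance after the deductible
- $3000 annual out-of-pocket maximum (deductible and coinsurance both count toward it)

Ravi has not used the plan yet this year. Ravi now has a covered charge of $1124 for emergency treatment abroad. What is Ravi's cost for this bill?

Deductible not yet touched, so the first $750 of the bill goes to the deductible.
The remaining $374 (= $1124 − $750) moves to coinsurance.
Coinsurance: $374 × 20% = $74.80.
That puts the traveler's cost at $750 + $74.80 = $824.80 before any cap.
Cumulative spending $0 + $824.80 = $824.80 stays under the $3000 maximum.

$824.80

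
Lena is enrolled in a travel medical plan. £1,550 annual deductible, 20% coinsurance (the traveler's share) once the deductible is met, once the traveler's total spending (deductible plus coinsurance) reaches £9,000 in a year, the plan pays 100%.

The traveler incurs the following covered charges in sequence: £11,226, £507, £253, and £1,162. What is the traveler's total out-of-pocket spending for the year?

#1 (£11,226): £1,550 finishes the deductible; £9,676 goes to coinsurance; coinsurance £9,676 × 20% = £1,935.20. Traveler pays £3,485.20; OOP now £3,485.20.
#2 (£507): deductible already satisfied, so traveler's share is 20% × £507 = £101.40. Cost to traveler: £101.40. OOP to date £3,586.60.
#3 (£253): 20% coinsurance on £253 = £50.60. Traveler pays £50.60; OOP now £3,637.20.
#4 (£1,162): deductible met; 20% of £1,162 = £232.40. Traveler owes £232.40 (running OOP £3,869.60).
Summing the traveler's payments: £3,485.20 + £101.40 + £50.60 + £232.40 = £3,869.60.

£3,869.60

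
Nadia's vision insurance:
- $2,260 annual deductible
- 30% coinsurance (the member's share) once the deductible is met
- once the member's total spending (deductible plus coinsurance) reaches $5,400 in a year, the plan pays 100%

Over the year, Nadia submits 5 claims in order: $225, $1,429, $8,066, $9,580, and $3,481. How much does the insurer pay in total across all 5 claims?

$17,381

Bill 1, $225: fully absorbed by the deductible. Member owes $225 (running OOP $225). Insurer: $225 − $225 = $0.
Bill 2, $1,429: entire amount goes to the deductible. Member pays $1,429; OOP now $1,654. Plan pays $1,429 − $1,429 = $0.
Bill 3, $8,066: $606 to deductible, leaving $7,460; member's 30% is $2,238. Cost to member: $2,844. OOP to date $4,498. Insurer: $8,066 − $2,844 = $5,222.
Bill 4, $9,580: deductible already satisfied, so member's share is 30% × $9,580 = $2,874. Adding that to $4,498 gives $7,372, past the $5,400 cap; member pays only $5,400 − $4,498 = $902. Insurer: $9,580 − $902 = $8,678.
Bill 5, $3,481: deductible met; 30% of $3,481 = $1,044.30. OOP would hit $6,444.30 > $5,400, so the cap limits the member to $5,400 − $5,400 = $0. Plan pays $3,481 − $0 = $3,481.
Insurer total: $0 + $0 + $5,222 + $8,678 + $3,481 = $17,381.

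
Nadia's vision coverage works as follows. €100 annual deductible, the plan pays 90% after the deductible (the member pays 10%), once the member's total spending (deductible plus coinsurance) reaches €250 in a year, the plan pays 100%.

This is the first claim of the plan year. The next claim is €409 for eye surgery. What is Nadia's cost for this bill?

€130.90

Deductible not yet touched, so the first €100 of the bill goes to the deductible.
That leaves €409 − €100 = €309 for coinsurance.
Coinsurance: €309 × 10% = €30.90.
That puts the member's cost at €100 + €30.90 = €130.90 before any cap.
Year-to-date out-of-pocket becomes €0 + €130.90 = €130.90, still under the €250 maximum, so no cap applies.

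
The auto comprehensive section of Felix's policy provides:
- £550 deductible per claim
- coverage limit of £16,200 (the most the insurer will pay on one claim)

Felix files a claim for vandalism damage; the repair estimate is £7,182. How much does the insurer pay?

£6,632

Less the £550 deductible: £7,182 − £550 = £6,632.
£6,632 ≤ £16,200, so the limit doesn't bind; insurer pays £6,632.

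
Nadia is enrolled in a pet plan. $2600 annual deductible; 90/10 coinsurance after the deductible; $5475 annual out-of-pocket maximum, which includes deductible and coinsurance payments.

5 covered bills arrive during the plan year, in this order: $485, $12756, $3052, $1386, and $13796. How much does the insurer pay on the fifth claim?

$12428.90

#1 ($485): fully absorbed by the deductible. Owner pays $485; OOP now $485. Plan pays $485 − $485 = $0.
#2 ($12756): $2115 finishes the deductible; $10641 goes to coinsurance; coinsurance $10641 × 10% = $1064.10. Owner owes $3179.10 (running OOP $3664.10). Insurer: $12756 − $3179.10 = $9576.90.
#3 ($3052): deductible met; 10% of $3052 = $305.20. Owner pays $305.20; OOP now $3969.30. Plan pays $3052 − $305.20 = $2746.80.
#4 ($1386): deductible already satisfied, so owner's share is 10% × $1386 = $138.60. Owner pays $138.60; OOP now $4107.90. Plan pays $1386 − $138.60 = $1247.40.
#5 ($13796): deductible already satisfied, so owner's share is 10% × $13796 = $1379.60. Adding that to $4107.90 gives $5487.50, past the $5475 cap; owner pays only $5475 − $4107.90 = $1367.10. Plan pays $13796 − $1367.10 = $12428.90.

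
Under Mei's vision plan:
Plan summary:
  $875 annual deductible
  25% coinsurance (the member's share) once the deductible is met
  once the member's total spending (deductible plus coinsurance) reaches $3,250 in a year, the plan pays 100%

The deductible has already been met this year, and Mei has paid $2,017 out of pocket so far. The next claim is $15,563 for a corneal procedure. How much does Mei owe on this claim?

$1,233

With the deductible met, the entire $15,563 is subject to coinsurance.
Member's 25% share of $15,563 is $3,890.75.
That would bring total out-of-pocket to $5,907.75, past the $3,250 cap. The member is capped at $3,250 − $2,017 = $1,233 on this claim.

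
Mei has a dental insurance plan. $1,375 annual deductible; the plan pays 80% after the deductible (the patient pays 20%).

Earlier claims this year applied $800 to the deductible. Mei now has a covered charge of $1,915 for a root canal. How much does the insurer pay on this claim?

$1,072

Deductible still to meet: $1,375 − $800 = $575.
That leaves $1,915 − $575 = $1,340 for coinsurance.
Patient's 20% share of $1,340 is $268.
So the patient owes $575 + $268 = $843.
Insurer pays the balance: $1,915 − $843 = $1,072.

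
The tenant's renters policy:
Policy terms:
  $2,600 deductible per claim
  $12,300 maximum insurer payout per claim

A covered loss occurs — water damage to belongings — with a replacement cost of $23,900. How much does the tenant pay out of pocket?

$11,600

After the deductible, $23,900 − $2,600 = $21,300 remains.
The $12,300 per-incident cap binds; insurer pays $12,300.
Tenant's share is the uncovered remainder: $23,900 − $12,300 = $11,600.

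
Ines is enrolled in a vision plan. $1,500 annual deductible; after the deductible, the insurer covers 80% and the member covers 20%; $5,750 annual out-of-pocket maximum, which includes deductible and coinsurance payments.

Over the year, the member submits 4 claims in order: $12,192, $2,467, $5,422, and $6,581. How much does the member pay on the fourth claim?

$533.80

Claim 1 — $12,192: $1,500 finishes the deductible; $10,692 goes to coinsurance; member's 20% is $2,138.40. Member pays $3,638.40; OOP now $3,638.40.
Claim 2 — $2,467: deductible met; 20% of $2,467 = $493.40. Cost to member: $493.40. OOP to date $4,131.80.
Claim 3 — $5,422: deductible met; 20% of $5,422 = $1,084.40. Member pays $1,084.40; OOP now $5,216.20.
Claim 4 — $6,581: deductible met; 20% of $6,581 = $1,316.20. That would push OOP to $6,532.40, over the $5,750 cap, so member pays $5,750 − $5,216.20 = $533.80.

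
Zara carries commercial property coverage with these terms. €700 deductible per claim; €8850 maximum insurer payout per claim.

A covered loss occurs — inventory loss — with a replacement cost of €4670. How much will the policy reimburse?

€3970

Subtract the deductible: €4670 − €700 = €3970.
That's under the €8850 cap, so the insurer reimburses the full €3970.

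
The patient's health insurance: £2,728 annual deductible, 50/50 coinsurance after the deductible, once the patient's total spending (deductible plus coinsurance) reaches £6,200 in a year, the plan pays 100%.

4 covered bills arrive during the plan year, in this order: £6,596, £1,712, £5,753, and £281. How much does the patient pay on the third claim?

£682

Claim 1 (£6,596): £2,728 to deductible, leaving £3,868; patient's 50% is £1,934. Patient pays £4,662; OOP now £4,662.
Claim 2 (£1,712): 50% coinsurance on £1,712 = £856. Patient pays £856; OOP now £5,518.
Claim 3 (£5,753): deductible met; 50% of £5,753 = £2,876.50. That would push OOP to £8,394.50, over the £6,200 cap, so patient pays £6,200 − £5,518 = £682.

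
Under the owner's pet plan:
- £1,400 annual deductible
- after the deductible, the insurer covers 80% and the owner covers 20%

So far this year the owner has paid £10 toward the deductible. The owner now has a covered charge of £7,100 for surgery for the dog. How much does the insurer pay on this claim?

£10 of the £1,400 deductible is already met, leaving £1,390.
After the £1,390 deductible portion, £7,100 − £1,390 = £5,710 is subject to coinsurance.
Owner's 20% share of £5,710 is £1,142.
So the owner owes £1,390 + £1,142 = £2,532.
The plan picks up £7,100 − £2,532 = £4,568.

£4,568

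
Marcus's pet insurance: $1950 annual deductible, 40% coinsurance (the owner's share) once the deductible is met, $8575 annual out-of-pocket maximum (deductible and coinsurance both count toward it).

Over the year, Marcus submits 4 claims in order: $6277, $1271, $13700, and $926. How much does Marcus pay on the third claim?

Claim 1 ($6277): deductible takes $1950, $4327 remains; coinsurance $4327 × 40% = $1730.80. Owner owes $3680.80 (running OOP $3680.80).
Claim 2 ($1271): deductible met; 40% of $1271 = $508.40. Owner owes $508.40 (running OOP $4189.20).
Claim 3 ($13700): 40% coinsurance on $13700 = $5480. That would push OOP to $9669.20, over the $8575 cap, so owner pays $8575 − $4189.20 = $4385.80.

$4385.80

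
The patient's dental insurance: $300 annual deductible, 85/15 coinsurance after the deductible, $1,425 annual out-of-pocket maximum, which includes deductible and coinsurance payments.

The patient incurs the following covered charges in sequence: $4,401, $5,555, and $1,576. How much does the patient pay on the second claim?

$509.85

#1 ($4,401): deductible takes $300, $4,101 remains; coinsurance $4,101 × 15% = $615.15. Cost to patient: $915.15. OOP to date $915.15.
#2 ($5,555): deductible met; 15% of $5,555 = $833.25. OOP would hit $1,748.40 > $1,425, so the cap limits the patient to $1,425 − $915.15 = $509.85.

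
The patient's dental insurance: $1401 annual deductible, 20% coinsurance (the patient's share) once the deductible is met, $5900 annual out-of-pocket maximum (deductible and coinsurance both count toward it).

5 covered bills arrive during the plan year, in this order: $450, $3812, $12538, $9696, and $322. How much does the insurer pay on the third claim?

$10030.40

#1 ($450): entire amount goes to the deductible. Patient owes $450 (running OOP $450). Plan pays $450 − $450 = $0.
#2 ($3812): deductible takes $951, $2861 remains; 20% of $2861 = $572.20. Cost to patient: $1523.20. OOP to date $1973.20. Insurer: $3812 − $1523.20 = $2288.80.
#3 ($12538): deductible already satisfied, so patient's share is 20% × $12538 = $2507.60. Cost to patient: $2507.60. OOP to date $4480.80. Insurer: $12538 − $2507.60 = $10030.40.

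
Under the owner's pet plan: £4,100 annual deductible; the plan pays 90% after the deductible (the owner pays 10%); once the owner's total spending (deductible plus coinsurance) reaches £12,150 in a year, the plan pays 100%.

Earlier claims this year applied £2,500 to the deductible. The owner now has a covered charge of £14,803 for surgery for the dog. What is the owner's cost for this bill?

£2,920.30

Remaining deductible: £4,100 − £2,500 = £1,600.
The remaining £13,203 (= £14,803 − £1,600) moves to coinsurance.
10% of £13,203 = £1,320.30 falls to the owner.
So the owner owes £1,600 + £1,320.30 = £2,920.30 before any cap.
Year-to-date out-of-pocket becomes £2,500 + £2,920.30 = £5,420.30, still under the £12,150 maximum, so no cap applies.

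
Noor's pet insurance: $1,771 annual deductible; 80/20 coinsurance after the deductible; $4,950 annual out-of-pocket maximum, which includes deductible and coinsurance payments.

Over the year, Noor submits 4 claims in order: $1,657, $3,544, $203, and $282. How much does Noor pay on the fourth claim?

$56.40

Claim 1 — $1,657: fully absorbed by the deductible. Owner pays $1,657; OOP now $1,657.
Claim 2 — $3,544: $114 to deductible, leaving $3,430; coinsurance $3,430 × 20% = $686. Owner pays $800; OOP now $2,457.
Claim 3 — $203: deductible met; 20% of $203 = $40.60. Owner owes $40.60 (running OOP $2,497.60).
Claim 4 — $282: deductible met; 20% of $282 = $56.40. Owner owes $56.40 (running OOP $2,554).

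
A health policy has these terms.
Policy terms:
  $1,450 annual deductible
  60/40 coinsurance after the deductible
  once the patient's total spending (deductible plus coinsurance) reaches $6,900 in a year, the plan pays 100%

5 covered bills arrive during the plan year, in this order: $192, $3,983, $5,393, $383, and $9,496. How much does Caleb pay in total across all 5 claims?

#1 ($192): entire amount goes to the deductible. Cost to patient: $192. OOP to date $192.
#2 ($3,983): $1,258 to deductible, leaving $2,725; 40% of $2,725 = $1,090. Cost to patient: $2,348. OOP to date $2,540.
#3 ($5,393): deductible met; 40% of $5,393 = $2,157.20. Patient owes $2,157.20 (running OOP $4,697.20).
#4 ($383): 40% coinsurance on $383 = $153.20. Cost to patient: $153.20. OOP to date $4,850.40.
#5 ($9,496): deductible already satisfied, so patient's share is 40% × $9,496 = $3,798.40. Adding that to $4,850.40 gives $8,648.80, past the $6,900 cap; patient pays only $6,900 − $4,850.40 = $2,049.60.
Summing the patient's payments: $192 + $2,348 + $2,157.20 + $153.20 + $2,049.60 = $6,900.

$6,900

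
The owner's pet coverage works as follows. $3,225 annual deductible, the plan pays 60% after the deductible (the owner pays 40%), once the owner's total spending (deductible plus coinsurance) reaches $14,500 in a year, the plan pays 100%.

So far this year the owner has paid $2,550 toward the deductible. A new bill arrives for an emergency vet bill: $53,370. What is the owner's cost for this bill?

$2,550 of the $3,225 deductible is already met, leaving $675.
After the $675 deductible portion, $53,370 − $675 = $52,695 is subject to coinsurance.
40% of $52,695 = $21,078 falls to the owner.
So the owner owes $675 + $21,078 = $21,753 before any cap.
Year-to-date out-of-pocket would reach $2,550 + $21,753 = $24,303, above the $14,500 maximum, so the owner pays only $14,500 − $2,550 = $11,950.

$11,950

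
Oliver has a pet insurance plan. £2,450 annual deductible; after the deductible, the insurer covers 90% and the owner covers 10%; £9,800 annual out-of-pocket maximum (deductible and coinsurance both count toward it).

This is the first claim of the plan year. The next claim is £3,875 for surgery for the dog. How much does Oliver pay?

£2,592.50

The full £2,450 deductible is still open; £2,450 of this bill applies to it.
After the £2,450 deductible portion, £3,875 − £2,450 = £1,425 is subject to coinsurance.
10% of £1,425 = £142.50 falls to the owner.
Owner responsibility before any cap: £2,450 + £142.50 = £2,592.50.
Total out-of-pocket so far would be £0 + £2,592.50 = £2,592.50, below the £9,800 cap — no reduction.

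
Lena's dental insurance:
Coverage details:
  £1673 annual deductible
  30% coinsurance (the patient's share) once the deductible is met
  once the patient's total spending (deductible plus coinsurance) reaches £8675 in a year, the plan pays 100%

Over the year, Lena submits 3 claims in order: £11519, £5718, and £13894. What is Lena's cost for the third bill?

£2332.80

Claim 1 (£11519): £1673 finishes the deductible; £9846 goes to coinsurance; coinsurance £9846 × 30% = £2953.80. Cost to patient: £4626.80. OOP to date £4626.80.
Claim 2 (£5718): deductible met; 30% of £5718 = £1715.40. Patient owes £1715.40 (running OOP £6342.20).
Claim 3 (£13894): 30% coinsurance on £13894 = £4168.20. Adding that to £6342.20 gives £10510.40, past the £8675 cap; patient pays only £8675 − £6342.20 = £2332.80.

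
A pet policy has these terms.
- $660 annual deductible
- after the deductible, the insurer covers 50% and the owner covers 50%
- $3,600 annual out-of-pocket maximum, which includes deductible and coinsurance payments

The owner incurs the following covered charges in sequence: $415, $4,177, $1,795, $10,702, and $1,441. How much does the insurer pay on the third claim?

$897.50

Claim 1 — $415: all of it applies to the deductible. Owner pays $415; OOP now $415. Insurer: $415 − $415 = $0.
Claim 2 — $4,177: $245 finishes the deductible; $3,932 goes to coinsurance; coinsurance $3,932 × 50% = $1,966. Owner owes $2,211 (running OOP $2,626). Insurer: $4,177 − $2,211 = $1,966.
Claim 3 — $1,795: deductible met; 50% of $1,795 = $897.50. Owner pays $897.50; OOP now $3,523.50. Plan pays $1,795 − $897.50 = $897.50.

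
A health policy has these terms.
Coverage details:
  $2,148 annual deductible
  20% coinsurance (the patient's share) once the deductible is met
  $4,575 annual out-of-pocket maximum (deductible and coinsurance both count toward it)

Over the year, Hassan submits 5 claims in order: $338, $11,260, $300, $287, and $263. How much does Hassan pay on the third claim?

$60

Bill 1, $338: fully absorbed by the deductible. Patient pays $338; OOP now $338.
Bill 2, $11,260: deductible takes $1,810, $9,450 remains; 20% of $9,450 = $1,890. Cost to patient: $3,700. OOP to date $4,038.
Bill 3, $300: 20% coinsurance on $300 = $60. Patient pays $60; OOP now $4,098.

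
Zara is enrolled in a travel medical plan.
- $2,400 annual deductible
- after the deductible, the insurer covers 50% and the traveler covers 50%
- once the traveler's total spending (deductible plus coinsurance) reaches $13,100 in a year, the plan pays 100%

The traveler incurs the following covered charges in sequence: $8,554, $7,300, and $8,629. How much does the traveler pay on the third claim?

$3,973

#1 ($8,554): deductible takes $2,400, $6,154 remains; 50% of $6,154 = $3,077. Traveler owes $5,477 (running OOP $5,477).
#2 ($7,300): deductible already satisfied, so traveler's share is 50% × $7,300 = $3,650. Cost to traveler: $3,650. OOP to date $9,127.
#3 ($8,629): 50% coinsurance on $8,629 = $4,314.50. Adding that to $9,127 gives $13,441.50, past the $13,100 cap; traveler pays only $13,100 − $9,127 = $3,973.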